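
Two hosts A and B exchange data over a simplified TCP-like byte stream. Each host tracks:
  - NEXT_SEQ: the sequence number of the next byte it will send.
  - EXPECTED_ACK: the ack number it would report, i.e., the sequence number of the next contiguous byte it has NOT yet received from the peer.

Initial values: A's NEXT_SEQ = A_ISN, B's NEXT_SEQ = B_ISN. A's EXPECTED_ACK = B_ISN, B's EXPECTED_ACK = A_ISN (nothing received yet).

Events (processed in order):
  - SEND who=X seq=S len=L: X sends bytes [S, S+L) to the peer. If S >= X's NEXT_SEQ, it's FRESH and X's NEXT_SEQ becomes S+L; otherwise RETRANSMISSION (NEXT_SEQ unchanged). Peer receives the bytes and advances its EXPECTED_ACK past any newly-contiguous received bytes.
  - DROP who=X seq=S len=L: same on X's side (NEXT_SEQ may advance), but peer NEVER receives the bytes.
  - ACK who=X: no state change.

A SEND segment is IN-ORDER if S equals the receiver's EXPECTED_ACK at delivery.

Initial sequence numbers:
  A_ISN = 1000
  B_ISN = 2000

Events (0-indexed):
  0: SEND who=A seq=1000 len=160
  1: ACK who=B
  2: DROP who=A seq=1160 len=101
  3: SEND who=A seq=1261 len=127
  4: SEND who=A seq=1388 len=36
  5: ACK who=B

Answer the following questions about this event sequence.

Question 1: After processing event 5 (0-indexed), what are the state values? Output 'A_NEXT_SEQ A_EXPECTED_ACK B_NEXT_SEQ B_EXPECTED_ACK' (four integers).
After event 0: A_seq=1160 A_ack=2000 B_seq=2000 B_ack=1160
After event 1: A_seq=1160 A_ack=2000 B_seq=2000 B_ack=1160
After event 2: A_seq=1261 A_ack=2000 B_seq=2000 B_ack=1160
After event 3: A_seq=1388 A_ack=2000 B_seq=2000 B_ack=1160
After event 4: A_seq=1424 A_ack=2000 B_seq=2000 B_ack=1160
After event 5: A_seq=1424 A_ack=2000 B_seq=2000 B_ack=1160

1424 2000 2000 1160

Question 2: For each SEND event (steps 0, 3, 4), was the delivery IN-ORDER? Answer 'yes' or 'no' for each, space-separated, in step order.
Step 0: SEND seq=1000 -> in-order
Step 3: SEND seq=1261 -> out-of-order
Step 4: SEND seq=1388 -> out-of-order

Answer: yes no no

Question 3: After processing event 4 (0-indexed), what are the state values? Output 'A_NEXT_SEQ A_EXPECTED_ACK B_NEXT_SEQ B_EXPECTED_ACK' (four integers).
After event 0: A_seq=1160 A_ack=2000 B_seq=2000 B_ack=1160
After event 1: A_seq=1160 A_ack=2000 B_seq=2000 B_ack=1160
After event 2: A_seq=1261 A_ack=2000 B_seq=2000 B_ack=1160
After event 3: A_seq=1388 A_ack=2000 B_seq=2000 B_ack=1160
After event 4: A_seq=1424 A_ack=2000 B_seq=2000 B_ack=1160

1424 2000 2000 1160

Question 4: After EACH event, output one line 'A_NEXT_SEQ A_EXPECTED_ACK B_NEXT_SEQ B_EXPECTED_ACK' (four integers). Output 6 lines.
1160 2000 2000 1160
1160 2000 2000 1160
1261 2000 2000 1160
1388 2000 2000 1160
1424 2000 2000 1160
1424 2000 2000 1160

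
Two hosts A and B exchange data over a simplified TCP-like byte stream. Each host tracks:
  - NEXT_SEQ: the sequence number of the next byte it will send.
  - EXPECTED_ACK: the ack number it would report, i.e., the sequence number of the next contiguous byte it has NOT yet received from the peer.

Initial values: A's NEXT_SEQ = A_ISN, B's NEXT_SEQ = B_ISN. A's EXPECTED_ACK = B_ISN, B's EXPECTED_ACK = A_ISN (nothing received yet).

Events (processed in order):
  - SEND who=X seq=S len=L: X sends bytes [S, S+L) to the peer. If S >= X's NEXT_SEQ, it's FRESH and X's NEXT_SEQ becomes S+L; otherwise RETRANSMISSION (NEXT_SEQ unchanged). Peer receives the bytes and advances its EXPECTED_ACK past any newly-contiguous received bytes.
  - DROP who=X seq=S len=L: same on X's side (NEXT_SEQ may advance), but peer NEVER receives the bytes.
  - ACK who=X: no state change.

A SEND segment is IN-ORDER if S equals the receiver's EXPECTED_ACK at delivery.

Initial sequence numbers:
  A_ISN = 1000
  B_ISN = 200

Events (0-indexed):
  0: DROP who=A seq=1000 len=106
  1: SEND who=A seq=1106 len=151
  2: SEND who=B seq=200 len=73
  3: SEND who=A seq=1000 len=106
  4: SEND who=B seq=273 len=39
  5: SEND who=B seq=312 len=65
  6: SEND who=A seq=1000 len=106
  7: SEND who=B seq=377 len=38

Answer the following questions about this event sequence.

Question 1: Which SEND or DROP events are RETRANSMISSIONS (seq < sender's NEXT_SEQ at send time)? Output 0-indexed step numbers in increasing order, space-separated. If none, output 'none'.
Answer: 3 6

Derivation:
Step 0: DROP seq=1000 -> fresh
Step 1: SEND seq=1106 -> fresh
Step 2: SEND seq=200 -> fresh
Step 3: SEND seq=1000 -> retransmit
Step 4: SEND seq=273 -> fresh
Step 5: SEND seq=312 -> fresh
Step 6: SEND seq=1000 -> retransmit
Step 7: SEND seq=377 -> fresh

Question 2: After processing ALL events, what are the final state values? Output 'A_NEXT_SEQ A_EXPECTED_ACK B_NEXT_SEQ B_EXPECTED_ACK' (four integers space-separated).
Answer: 1257 415 415 1257

Derivation:
After event 0: A_seq=1106 A_ack=200 B_seq=200 B_ack=1000
After event 1: A_seq=1257 A_ack=200 B_seq=200 B_ack=1000
After event 2: A_seq=1257 A_ack=273 B_seq=273 B_ack=1000
After event 3: A_seq=1257 A_ack=273 B_seq=273 B_ack=1257
After event 4: A_seq=1257 A_ack=312 B_seq=312 B_ack=1257
After event 5: A_seq=1257 A_ack=377 B_seq=377 B_ack=1257
After event 6: A_seq=1257 A_ack=377 B_seq=377 B_ack=1257
After event 7: A_seq=1257 A_ack=415 B_seq=415 B_ack=1257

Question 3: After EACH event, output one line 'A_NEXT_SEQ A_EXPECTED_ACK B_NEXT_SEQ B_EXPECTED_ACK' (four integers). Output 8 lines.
1106 200 200 1000
1257 200 200 1000
1257 273 273 1000
1257 273 273 1257
1257 312 312 1257
1257 377 377 1257
1257 377 377 1257
1257 415 415 1257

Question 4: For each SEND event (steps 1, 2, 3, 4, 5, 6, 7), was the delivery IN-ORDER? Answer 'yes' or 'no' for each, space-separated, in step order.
Step 1: SEND seq=1106 -> out-of-order
Step 2: SEND seq=200 -> in-order
Step 3: SEND seq=1000 -> in-order
Step 4: SEND seq=273 -> in-order
Step 5: SEND seq=312 -> in-order
Step 6: SEND seq=1000 -> out-of-order
Step 7: SEND seq=377 -> in-order

Answer: no yes yes yes yes no yes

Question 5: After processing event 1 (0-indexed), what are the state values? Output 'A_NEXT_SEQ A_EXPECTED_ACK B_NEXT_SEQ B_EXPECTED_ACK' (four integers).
After event 0: A_seq=1106 A_ack=200 B_seq=200 B_ack=1000
After event 1: A_seq=1257 A_ack=200 B_seq=200 B_ack=1000

1257 200 200 1000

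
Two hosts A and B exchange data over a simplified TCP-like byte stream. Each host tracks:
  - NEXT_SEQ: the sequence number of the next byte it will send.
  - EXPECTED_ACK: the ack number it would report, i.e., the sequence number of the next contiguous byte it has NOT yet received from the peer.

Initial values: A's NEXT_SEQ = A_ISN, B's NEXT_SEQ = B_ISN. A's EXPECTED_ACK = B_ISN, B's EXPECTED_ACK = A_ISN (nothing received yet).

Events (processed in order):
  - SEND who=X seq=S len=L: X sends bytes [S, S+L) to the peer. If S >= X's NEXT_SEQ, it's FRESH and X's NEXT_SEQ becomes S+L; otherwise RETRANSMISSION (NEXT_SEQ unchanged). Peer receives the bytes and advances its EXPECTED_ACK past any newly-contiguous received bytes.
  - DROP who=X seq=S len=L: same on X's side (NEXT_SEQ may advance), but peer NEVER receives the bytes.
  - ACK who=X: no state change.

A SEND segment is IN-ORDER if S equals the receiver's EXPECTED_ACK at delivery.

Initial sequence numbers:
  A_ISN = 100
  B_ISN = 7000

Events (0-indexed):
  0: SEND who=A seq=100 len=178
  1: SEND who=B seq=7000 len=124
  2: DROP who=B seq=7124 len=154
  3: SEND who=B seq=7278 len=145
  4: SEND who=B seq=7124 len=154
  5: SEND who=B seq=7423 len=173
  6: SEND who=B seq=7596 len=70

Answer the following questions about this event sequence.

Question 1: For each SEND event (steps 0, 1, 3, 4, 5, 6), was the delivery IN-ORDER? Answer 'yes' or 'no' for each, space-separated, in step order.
Answer: yes yes no yes yes yes

Derivation:
Step 0: SEND seq=100 -> in-order
Step 1: SEND seq=7000 -> in-order
Step 3: SEND seq=7278 -> out-of-order
Step 4: SEND seq=7124 -> in-order
Step 5: SEND seq=7423 -> in-order
Step 6: SEND seq=7596 -> in-order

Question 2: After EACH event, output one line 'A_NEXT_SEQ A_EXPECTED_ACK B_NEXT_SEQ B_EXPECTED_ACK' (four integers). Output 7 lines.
278 7000 7000 278
278 7124 7124 278
278 7124 7278 278
278 7124 7423 278
278 7423 7423 278
278 7596 7596 278
278 7666 7666 278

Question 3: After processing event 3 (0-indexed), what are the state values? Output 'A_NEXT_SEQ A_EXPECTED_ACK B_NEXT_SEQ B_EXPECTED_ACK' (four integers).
After event 0: A_seq=278 A_ack=7000 B_seq=7000 B_ack=278
After event 1: A_seq=278 A_ack=7124 B_seq=7124 B_ack=278
After event 2: A_seq=278 A_ack=7124 B_seq=7278 B_ack=278
After event 3: A_seq=278 A_ack=7124 B_seq=7423 B_ack=278

278 7124 7423 278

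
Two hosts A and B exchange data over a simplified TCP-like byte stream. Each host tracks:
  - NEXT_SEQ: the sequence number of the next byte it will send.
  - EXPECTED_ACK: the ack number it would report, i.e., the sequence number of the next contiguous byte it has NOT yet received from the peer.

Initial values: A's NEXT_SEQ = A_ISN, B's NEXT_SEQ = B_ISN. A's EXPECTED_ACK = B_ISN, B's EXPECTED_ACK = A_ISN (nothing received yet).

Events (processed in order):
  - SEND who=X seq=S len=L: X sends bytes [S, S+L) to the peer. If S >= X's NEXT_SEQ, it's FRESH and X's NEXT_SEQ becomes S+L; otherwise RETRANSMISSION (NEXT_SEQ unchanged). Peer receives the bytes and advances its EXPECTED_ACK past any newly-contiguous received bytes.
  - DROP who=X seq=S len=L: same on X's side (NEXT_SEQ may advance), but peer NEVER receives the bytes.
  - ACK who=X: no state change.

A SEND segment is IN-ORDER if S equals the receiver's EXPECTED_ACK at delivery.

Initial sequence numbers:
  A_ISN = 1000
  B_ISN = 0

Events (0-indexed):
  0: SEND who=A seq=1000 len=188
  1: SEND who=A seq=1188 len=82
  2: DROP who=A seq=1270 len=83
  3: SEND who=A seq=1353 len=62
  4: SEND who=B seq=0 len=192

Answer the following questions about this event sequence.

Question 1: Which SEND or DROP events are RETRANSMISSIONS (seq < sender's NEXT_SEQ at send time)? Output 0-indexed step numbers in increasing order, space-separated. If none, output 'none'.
Answer: none

Derivation:
Step 0: SEND seq=1000 -> fresh
Step 1: SEND seq=1188 -> fresh
Step 2: DROP seq=1270 -> fresh
Step 3: SEND seq=1353 -> fresh
Step 4: SEND seq=0 -> fresh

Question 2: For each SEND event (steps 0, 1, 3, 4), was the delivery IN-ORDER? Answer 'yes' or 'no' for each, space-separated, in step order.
Answer: yes yes no yes

Derivation:
Step 0: SEND seq=1000 -> in-order
Step 1: SEND seq=1188 -> in-order
Step 3: SEND seq=1353 -> out-of-order
Step 4: SEND seq=0 -> in-order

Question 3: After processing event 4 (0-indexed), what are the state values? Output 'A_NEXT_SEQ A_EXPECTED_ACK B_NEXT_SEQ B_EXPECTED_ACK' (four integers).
After event 0: A_seq=1188 A_ack=0 B_seq=0 B_ack=1188
After event 1: A_seq=1270 A_ack=0 B_seq=0 B_ack=1270
After event 2: A_seq=1353 A_ack=0 B_seq=0 B_ack=1270
After event 3: A_seq=1415 A_ack=0 B_seq=0 B_ack=1270
After event 4: A_seq=1415 A_ack=192 B_seq=192 B_ack=1270

1415 192 192 1270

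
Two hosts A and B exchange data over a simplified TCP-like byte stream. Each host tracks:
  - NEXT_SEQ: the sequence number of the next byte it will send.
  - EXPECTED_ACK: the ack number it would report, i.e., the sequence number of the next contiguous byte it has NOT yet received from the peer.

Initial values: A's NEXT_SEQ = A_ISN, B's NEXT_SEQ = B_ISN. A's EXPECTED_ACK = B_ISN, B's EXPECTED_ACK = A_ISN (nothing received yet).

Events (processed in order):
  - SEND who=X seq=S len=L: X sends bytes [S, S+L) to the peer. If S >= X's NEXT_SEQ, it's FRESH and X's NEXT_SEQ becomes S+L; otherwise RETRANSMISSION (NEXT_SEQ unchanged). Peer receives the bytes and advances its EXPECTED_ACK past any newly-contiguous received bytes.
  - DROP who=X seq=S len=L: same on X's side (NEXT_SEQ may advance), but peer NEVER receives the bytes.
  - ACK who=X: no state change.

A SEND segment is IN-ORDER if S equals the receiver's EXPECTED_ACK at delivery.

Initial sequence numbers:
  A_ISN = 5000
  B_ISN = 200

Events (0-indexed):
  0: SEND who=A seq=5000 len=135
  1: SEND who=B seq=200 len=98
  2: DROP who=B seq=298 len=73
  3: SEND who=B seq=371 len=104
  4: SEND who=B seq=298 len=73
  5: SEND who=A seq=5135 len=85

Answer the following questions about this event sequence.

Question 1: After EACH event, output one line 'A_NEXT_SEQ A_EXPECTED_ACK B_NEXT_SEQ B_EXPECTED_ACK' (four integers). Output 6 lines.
5135 200 200 5135
5135 298 298 5135
5135 298 371 5135
5135 298 475 5135
5135 475 475 5135
5220 475 475 5220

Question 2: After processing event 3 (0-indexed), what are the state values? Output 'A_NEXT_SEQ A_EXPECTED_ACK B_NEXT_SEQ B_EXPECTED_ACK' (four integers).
After event 0: A_seq=5135 A_ack=200 B_seq=200 B_ack=5135
After event 1: A_seq=5135 A_ack=298 B_seq=298 B_ack=5135
After event 2: A_seq=5135 A_ack=298 B_seq=371 B_ack=5135
After event 3: A_seq=5135 A_ack=298 B_seq=475 B_ack=5135

5135 298 475 5135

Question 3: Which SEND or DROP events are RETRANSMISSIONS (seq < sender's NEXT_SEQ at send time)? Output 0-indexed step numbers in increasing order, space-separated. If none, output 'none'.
Step 0: SEND seq=5000 -> fresh
Step 1: SEND seq=200 -> fresh
Step 2: DROP seq=298 -> fresh
Step 3: SEND seq=371 -> fresh
Step 4: SEND seq=298 -> retransmit
Step 5: SEND seq=5135 -> fresh

Answer: 4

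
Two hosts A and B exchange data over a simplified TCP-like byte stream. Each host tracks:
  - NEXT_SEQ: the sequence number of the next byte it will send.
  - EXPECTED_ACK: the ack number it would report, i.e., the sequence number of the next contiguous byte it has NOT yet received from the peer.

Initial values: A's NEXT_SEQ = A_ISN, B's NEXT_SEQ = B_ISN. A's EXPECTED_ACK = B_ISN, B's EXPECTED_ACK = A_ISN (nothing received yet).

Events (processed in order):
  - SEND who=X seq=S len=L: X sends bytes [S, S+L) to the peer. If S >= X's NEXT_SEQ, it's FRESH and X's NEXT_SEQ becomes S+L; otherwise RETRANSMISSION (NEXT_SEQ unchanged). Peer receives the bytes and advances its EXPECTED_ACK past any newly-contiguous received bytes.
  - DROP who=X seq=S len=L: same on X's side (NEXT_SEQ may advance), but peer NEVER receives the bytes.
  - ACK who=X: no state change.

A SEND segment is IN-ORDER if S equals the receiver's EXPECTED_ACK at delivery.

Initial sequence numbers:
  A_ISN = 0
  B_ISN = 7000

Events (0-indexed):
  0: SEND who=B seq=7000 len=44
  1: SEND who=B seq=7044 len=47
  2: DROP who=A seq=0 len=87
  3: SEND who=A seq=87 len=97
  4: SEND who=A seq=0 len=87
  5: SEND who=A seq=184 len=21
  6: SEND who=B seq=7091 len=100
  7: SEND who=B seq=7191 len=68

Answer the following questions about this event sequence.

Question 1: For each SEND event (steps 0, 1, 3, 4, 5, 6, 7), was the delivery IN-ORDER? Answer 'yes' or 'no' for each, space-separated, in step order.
Step 0: SEND seq=7000 -> in-order
Step 1: SEND seq=7044 -> in-order
Step 3: SEND seq=87 -> out-of-order
Step 4: SEND seq=0 -> in-order
Step 5: SEND seq=184 -> in-order
Step 6: SEND seq=7091 -> in-order
Step 7: SEND seq=7191 -> in-order

Answer: yes yes no yes yes yes yes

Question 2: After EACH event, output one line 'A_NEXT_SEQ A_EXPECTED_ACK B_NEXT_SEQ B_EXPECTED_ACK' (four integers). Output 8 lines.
0 7044 7044 0
0 7091 7091 0
87 7091 7091 0
184 7091 7091 0
184 7091 7091 184
205 7091 7091 205
205 7191 7191 205
205 7259 7259 205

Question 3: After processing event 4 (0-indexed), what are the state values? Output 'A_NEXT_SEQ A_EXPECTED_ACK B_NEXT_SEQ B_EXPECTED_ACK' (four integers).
After event 0: A_seq=0 A_ack=7044 B_seq=7044 B_ack=0
After event 1: A_seq=0 A_ack=7091 B_seq=7091 B_ack=0
After event 2: A_seq=87 A_ack=7091 B_seq=7091 B_ack=0
After event 3: A_seq=184 A_ack=7091 B_seq=7091 B_ack=0
After event 4: A_seq=184 A_ack=7091 B_seq=7091 B_ack=184

184 7091 7091 184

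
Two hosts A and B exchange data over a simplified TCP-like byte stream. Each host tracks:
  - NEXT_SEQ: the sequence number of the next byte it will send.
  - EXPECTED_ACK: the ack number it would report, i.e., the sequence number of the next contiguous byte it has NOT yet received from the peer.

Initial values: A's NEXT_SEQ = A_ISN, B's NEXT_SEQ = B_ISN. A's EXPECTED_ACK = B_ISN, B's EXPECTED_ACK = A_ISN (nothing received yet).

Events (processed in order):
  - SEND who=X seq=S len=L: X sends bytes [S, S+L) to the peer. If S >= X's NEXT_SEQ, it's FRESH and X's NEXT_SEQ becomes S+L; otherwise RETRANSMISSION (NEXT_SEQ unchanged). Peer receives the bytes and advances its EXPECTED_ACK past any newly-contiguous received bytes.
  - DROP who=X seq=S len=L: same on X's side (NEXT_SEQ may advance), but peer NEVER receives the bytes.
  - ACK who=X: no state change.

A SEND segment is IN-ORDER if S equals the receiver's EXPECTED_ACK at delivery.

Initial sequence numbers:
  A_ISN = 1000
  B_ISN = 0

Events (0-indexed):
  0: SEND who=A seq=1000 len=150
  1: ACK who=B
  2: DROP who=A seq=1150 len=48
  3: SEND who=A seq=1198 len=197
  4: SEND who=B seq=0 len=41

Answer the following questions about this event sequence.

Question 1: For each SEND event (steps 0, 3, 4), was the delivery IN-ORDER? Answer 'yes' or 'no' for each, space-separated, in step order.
Answer: yes no yes

Derivation:
Step 0: SEND seq=1000 -> in-order
Step 3: SEND seq=1198 -> out-of-order
Step 4: SEND seq=0 -> in-order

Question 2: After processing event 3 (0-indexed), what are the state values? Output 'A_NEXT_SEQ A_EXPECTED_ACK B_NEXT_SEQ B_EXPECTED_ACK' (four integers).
After event 0: A_seq=1150 A_ack=0 B_seq=0 B_ack=1150
After event 1: A_seq=1150 A_ack=0 B_seq=0 B_ack=1150
After event 2: A_seq=1198 A_ack=0 B_seq=0 B_ack=1150
After event 3: A_seq=1395 A_ack=0 B_seq=0 B_ack=1150

1395 0 0 1150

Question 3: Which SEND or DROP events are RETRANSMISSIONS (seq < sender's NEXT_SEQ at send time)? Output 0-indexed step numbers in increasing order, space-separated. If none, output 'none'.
Answer: none

Derivation:
Step 0: SEND seq=1000 -> fresh
Step 2: DROP seq=1150 -> fresh
Step 3: SEND seq=1198 -> fresh
Step 4: SEND seq=0 -> fresh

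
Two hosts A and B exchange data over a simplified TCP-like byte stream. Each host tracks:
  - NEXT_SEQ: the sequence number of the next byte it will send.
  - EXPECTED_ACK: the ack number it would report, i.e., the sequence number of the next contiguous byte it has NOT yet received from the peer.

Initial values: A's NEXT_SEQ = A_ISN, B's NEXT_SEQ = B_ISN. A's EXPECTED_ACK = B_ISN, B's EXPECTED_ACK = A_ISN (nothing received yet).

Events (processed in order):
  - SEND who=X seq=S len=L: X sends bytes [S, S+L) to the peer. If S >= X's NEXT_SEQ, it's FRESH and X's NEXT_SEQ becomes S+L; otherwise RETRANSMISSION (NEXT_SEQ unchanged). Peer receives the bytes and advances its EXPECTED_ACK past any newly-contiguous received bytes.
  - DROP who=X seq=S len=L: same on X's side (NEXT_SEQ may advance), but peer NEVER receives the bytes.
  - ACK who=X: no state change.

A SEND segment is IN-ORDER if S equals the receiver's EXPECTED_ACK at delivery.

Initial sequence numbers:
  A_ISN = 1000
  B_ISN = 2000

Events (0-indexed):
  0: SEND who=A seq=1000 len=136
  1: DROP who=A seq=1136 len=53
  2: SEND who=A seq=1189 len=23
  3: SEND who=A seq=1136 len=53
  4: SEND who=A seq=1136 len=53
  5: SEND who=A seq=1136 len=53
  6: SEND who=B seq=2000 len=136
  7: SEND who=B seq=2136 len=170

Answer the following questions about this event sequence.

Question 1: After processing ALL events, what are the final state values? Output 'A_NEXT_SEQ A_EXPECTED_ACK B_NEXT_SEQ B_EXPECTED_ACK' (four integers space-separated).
Answer: 1212 2306 2306 1212

Derivation:
After event 0: A_seq=1136 A_ack=2000 B_seq=2000 B_ack=1136
After event 1: A_seq=1189 A_ack=2000 B_seq=2000 B_ack=1136
After event 2: A_seq=1212 A_ack=2000 B_seq=2000 B_ack=1136
After event 3: A_seq=1212 A_ack=2000 B_seq=2000 B_ack=1212
After event 4: A_seq=1212 A_ack=2000 B_seq=2000 B_ack=1212
After event 5: A_seq=1212 A_ack=2000 B_seq=2000 B_ack=1212
After event 6: A_seq=1212 A_ack=2136 B_seq=2136 B_ack=1212
After event 7: A_seq=1212 A_ack=2306 B_seq=2306 B_ack=1212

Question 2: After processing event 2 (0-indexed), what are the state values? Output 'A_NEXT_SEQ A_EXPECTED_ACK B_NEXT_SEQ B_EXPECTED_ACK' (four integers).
After event 0: A_seq=1136 A_ack=2000 B_seq=2000 B_ack=1136
After event 1: A_seq=1189 A_ack=2000 B_seq=2000 B_ack=1136
After event 2: A_seq=1212 A_ack=2000 B_seq=2000 B_ack=1136

1212 2000 2000 1136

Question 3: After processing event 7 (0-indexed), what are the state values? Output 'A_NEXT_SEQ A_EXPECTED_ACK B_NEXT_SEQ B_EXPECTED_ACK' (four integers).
After event 0: A_seq=1136 A_ack=2000 B_seq=2000 B_ack=1136
After event 1: A_seq=1189 A_ack=2000 B_seq=2000 B_ack=1136
After event 2: A_seq=1212 A_ack=2000 B_seq=2000 B_ack=1136
After event 3: A_seq=1212 A_ack=2000 B_seq=2000 B_ack=1212
After event 4: A_seq=1212 A_ack=2000 B_seq=2000 B_ack=1212
After event 5: A_seq=1212 A_ack=2000 B_seq=2000 B_ack=1212
After event 6: A_seq=1212 A_ack=2136 B_seq=2136 B_ack=1212
After event 7: A_seq=1212 A_ack=2306 B_seq=2306 B_ack=1212

1212 2306 2306 1212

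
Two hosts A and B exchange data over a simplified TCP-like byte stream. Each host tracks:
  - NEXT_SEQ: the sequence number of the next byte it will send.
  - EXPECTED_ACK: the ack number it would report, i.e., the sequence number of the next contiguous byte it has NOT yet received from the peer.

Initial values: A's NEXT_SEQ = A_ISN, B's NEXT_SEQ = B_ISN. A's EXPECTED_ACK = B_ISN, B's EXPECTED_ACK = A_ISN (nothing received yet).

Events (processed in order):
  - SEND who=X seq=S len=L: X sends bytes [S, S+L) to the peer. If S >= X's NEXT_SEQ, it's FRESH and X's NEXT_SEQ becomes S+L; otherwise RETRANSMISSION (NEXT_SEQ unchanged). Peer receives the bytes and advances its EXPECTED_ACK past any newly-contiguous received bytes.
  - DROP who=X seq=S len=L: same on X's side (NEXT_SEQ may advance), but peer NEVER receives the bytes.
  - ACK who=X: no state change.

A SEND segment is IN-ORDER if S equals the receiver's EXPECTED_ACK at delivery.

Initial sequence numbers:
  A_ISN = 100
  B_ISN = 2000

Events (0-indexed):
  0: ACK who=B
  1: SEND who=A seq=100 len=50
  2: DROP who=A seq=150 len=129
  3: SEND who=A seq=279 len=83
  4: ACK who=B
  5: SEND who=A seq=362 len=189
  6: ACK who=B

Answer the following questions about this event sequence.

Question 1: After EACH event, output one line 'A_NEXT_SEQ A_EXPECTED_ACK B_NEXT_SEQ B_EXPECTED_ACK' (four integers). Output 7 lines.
100 2000 2000 100
150 2000 2000 150
279 2000 2000 150
362 2000 2000 150
362 2000 2000 150
551 2000 2000 150
551 2000 2000 150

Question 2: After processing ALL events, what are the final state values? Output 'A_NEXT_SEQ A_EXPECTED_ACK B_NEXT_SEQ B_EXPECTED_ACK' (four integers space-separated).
After event 0: A_seq=100 A_ack=2000 B_seq=2000 B_ack=100
After event 1: A_seq=150 A_ack=2000 B_seq=2000 B_ack=150
After event 2: A_seq=279 A_ack=2000 B_seq=2000 B_ack=150
After event 3: A_seq=362 A_ack=2000 B_seq=2000 B_ack=150
After event 4: A_seq=362 A_ack=2000 B_seq=2000 B_ack=150
After event 5: A_seq=551 A_ack=2000 B_seq=2000 B_ack=150
After event 6: A_seq=551 A_ack=2000 B_seq=2000 B_ack=150

Answer: 551 2000 2000 150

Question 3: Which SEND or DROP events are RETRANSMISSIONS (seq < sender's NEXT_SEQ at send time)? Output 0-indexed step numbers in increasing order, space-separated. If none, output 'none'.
Answer: none

Derivation:
Step 1: SEND seq=100 -> fresh
Step 2: DROP seq=150 -> fresh
Step 3: SEND seq=279 -> fresh
Step 5: SEND seq=362 -> fresh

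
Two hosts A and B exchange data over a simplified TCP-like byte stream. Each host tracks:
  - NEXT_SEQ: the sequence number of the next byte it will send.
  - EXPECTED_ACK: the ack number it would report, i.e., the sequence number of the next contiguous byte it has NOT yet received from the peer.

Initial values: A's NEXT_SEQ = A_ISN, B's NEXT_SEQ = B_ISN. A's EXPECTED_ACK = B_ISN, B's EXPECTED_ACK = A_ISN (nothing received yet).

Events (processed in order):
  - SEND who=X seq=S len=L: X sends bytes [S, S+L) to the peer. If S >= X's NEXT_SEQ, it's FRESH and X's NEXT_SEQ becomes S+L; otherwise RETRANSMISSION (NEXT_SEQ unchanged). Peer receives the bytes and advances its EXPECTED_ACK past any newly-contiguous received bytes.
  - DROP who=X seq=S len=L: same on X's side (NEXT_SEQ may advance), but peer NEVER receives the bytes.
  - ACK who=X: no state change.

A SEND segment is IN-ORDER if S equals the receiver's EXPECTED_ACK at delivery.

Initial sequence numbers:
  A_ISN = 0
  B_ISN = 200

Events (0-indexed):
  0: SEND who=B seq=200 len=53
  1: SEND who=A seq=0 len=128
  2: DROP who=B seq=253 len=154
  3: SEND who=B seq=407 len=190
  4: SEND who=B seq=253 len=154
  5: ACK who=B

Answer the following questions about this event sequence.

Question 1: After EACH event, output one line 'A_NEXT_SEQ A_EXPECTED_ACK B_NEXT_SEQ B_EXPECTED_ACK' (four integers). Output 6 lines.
0 253 253 0
128 253 253 128
128 253 407 128
128 253 597 128
128 597 597 128
128 597 597 128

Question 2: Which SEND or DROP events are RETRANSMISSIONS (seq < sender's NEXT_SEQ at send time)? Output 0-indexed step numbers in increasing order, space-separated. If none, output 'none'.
Answer: 4

Derivation:
Step 0: SEND seq=200 -> fresh
Step 1: SEND seq=0 -> fresh
Step 2: DROP seq=253 -> fresh
Step 3: SEND seq=407 -> fresh
Step 4: SEND seq=253 -> retransmit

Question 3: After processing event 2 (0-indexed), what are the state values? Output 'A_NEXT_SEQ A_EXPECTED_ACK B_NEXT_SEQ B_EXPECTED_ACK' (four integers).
After event 0: A_seq=0 A_ack=253 B_seq=253 B_ack=0
After event 1: A_seq=128 A_ack=253 B_seq=253 B_ack=128
After event 2: A_seq=128 A_ack=253 B_seq=407 B_ack=128

128 253 407 128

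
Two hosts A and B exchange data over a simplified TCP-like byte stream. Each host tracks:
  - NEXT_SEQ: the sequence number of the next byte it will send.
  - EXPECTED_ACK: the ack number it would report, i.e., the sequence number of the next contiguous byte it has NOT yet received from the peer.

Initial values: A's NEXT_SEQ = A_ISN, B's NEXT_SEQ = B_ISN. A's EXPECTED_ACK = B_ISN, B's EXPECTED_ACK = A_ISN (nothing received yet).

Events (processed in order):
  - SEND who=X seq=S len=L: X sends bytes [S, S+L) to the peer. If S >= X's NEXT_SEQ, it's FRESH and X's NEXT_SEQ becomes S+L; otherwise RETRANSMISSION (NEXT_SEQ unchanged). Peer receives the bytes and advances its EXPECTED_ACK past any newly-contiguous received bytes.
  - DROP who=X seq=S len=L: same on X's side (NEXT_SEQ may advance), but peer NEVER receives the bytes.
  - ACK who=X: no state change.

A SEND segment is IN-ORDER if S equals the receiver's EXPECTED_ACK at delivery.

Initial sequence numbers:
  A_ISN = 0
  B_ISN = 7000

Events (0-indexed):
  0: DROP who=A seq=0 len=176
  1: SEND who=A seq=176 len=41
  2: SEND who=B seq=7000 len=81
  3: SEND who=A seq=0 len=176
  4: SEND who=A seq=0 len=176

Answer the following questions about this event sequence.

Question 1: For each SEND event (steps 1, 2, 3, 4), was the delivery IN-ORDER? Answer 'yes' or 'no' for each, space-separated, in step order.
Answer: no yes yes no

Derivation:
Step 1: SEND seq=176 -> out-of-order
Step 2: SEND seq=7000 -> in-order
Step 3: SEND seq=0 -> in-order
Step 4: SEND seq=0 -> out-of-order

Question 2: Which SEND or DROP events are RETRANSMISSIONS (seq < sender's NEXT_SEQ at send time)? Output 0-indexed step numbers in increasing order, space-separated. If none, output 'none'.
Answer: 3 4

Derivation:
Step 0: DROP seq=0 -> fresh
Step 1: SEND seq=176 -> fresh
Step 2: SEND seq=7000 -> fresh
Step 3: SEND seq=0 -> retransmit
Step 4: SEND seq=0 -> retransmit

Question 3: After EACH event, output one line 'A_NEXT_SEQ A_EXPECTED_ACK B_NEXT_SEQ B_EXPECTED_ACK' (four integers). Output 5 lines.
176 7000 7000 0
217 7000 7000 0
217 7081 7081 0
217 7081 7081 217
217 7081 7081 217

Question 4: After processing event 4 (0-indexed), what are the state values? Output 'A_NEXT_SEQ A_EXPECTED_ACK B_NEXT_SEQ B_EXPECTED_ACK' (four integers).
After event 0: A_seq=176 A_ack=7000 B_seq=7000 B_ack=0
After event 1: A_seq=217 A_ack=7000 B_seq=7000 B_ack=0
After event 2: A_seq=217 A_ack=7081 B_seq=7081 B_ack=0
After event 3: A_seq=217 A_ack=7081 B_seq=7081 B_ack=217
After event 4: A_seq=217 A_ack=7081 B_seq=7081 B_ack=217

217 7081 7081 217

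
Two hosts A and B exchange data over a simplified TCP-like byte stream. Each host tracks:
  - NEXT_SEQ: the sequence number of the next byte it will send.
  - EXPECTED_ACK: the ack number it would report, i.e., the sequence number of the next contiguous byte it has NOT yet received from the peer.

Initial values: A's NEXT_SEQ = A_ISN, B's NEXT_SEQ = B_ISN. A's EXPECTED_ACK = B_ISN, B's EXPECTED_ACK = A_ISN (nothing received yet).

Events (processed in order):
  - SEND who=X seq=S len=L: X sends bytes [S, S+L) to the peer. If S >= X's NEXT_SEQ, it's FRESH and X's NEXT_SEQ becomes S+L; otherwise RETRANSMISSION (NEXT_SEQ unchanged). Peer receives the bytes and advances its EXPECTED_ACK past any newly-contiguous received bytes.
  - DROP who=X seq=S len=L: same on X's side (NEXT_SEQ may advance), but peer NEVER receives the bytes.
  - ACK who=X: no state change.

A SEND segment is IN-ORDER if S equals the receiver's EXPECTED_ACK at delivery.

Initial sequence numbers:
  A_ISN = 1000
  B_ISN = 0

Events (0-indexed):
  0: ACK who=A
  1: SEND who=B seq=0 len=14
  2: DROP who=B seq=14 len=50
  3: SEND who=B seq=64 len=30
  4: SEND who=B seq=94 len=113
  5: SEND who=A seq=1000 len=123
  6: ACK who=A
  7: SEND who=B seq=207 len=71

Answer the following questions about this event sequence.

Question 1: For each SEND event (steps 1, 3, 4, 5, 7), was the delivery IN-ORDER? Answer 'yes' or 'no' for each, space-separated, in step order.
Answer: yes no no yes no

Derivation:
Step 1: SEND seq=0 -> in-order
Step 3: SEND seq=64 -> out-of-order
Step 4: SEND seq=94 -> out-of-order
Step 5: SEND seq=1000 -> in-order
Step 7: SEND seq=207 -> out-of-order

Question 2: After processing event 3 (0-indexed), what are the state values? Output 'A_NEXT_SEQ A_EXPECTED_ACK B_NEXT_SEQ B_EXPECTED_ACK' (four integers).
After event 0: A_seq=1000 A_ack=0 B_seq=0 B_ack=1000
After event 1: A_seq=1000 A_ack=14 B_seq=14 B_ack=1000
After event 2: A_seq=1000 A_ack=14 B_seq=64 B_ack=1000
After event 3: A_seq=1000 A_ack=14 B_seq=94 B_ack=1000

1000 14 94 1000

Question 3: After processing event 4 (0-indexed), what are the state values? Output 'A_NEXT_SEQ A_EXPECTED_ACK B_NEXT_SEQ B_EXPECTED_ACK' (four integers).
After event 0: A_seq=1000 A_ack=0 B_seq=0 B_ack=1000
After event 1: A_seq=1000 A_ack=14 B_seq=14 B_ack=1000
After event 2: A_seq=1000 A_ack=14 B_seq=64 B_ack=1000
After event 3: A_seq=1000 A_ack=14 B_seq=94 B_ack=1000
After event 4: A_seq=1000 A_ack=14 B_seq=207 B_ack=1000

1000 14 207 1000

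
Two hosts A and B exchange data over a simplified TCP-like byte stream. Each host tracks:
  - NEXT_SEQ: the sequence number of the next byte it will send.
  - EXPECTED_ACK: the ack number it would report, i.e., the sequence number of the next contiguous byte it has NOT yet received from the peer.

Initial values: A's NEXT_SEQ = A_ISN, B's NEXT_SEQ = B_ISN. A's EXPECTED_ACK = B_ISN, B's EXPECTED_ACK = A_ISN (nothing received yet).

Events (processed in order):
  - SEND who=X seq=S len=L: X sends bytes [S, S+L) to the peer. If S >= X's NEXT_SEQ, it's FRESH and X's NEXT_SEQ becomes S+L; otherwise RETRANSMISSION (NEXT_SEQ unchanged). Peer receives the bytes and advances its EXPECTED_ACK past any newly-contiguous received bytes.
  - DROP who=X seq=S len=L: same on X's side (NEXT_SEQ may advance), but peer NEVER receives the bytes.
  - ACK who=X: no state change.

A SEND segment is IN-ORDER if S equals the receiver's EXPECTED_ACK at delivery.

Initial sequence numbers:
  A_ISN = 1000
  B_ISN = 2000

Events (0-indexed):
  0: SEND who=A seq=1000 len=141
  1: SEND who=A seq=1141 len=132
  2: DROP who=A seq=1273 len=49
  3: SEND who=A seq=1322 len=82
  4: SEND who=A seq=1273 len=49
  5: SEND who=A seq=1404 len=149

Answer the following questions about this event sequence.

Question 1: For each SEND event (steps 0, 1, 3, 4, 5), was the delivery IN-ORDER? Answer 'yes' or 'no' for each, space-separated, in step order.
Step 0: SEND seq=1000 -> in-order
Step 1: SEND seq=1141 -> in-order
Step 3: SEND seq=1322 -> out-of-order
Step 4: SEND seq=1273 -> in-order
Step 5: SEND seq=1404 -> in-order

Answer: yes yes no yes yes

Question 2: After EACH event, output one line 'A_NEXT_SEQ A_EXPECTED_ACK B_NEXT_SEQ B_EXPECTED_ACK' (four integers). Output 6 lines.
1141 2000 2000 1141
1273 2000 2000 1273
1322 2000 2000 1273
1404 2000 2000 1273
1404 2000 2000 1404
1553 2000 2000 1553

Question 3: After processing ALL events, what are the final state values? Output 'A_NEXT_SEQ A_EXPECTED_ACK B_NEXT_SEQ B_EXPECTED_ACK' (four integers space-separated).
Answer: 1553 2000 2000 1553

Derivation:
After event 0: A_seq=1141 A_ack=2000 B_seq=2000 B_ack=1141
After event 1: A_seq=1273 A_ack=2000 B_seq=2000 B_ack=1273
After event 2: A_seq=1322 A_ack=2000 B_seq=2000 B_ack=1273
After event 3: A_seq=1404 A_ack=2000 B_seq=2000 B_ack=1273
After event 4: A_seq=1404 A_ack=2000 B_seq=2000 B_ack=1404
After event 5: A_seq=1553 A_ack=2000 B_seq=2000 B_ack=1553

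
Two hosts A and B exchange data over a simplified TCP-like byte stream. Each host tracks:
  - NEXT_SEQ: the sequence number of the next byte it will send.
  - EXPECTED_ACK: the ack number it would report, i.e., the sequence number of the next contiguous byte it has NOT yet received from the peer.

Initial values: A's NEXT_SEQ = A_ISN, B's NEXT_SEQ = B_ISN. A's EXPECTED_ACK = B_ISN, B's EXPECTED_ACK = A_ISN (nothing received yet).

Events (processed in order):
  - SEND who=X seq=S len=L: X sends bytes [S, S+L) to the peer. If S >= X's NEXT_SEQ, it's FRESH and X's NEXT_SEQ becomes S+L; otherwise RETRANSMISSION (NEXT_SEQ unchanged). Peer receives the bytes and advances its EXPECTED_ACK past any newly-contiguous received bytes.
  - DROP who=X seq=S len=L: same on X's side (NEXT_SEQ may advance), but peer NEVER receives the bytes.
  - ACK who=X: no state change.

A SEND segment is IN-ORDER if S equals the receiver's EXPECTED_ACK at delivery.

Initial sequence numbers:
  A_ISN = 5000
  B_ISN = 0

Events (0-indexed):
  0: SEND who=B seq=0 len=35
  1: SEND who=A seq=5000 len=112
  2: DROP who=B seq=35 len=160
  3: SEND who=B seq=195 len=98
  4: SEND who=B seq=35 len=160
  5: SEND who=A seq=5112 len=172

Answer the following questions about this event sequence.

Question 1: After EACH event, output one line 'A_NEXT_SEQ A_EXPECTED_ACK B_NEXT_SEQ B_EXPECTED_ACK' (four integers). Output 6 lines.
5000 35 35 5000
5112 35 35 5112
5112 35 195 5112
5112 35 293 5112
5112 293 293 5112
5284 293 293 5284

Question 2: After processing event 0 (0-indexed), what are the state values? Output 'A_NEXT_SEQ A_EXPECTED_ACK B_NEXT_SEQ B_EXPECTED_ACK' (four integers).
After event 0: A_seq=5000 A_ack=35 B_seq=35 B_ack=5000

5000 35 35 5000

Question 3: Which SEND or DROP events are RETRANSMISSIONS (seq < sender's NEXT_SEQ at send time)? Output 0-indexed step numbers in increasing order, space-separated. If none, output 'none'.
Step 0: SEND seq=0 -> fresh
Step 1: SEND seq=5000 -> fresh
Step 2: DROP seq=35 -> fresh
Step 3: SEND seq=195 -> fresh
Step 4: SEND seq=35 -> retransmit
Step 5: SEND seq=5112 -> fresh

Answer: 4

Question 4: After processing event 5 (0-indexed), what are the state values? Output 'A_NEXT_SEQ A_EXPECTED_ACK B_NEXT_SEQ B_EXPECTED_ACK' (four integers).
After event 0: A_seq=5000 A_ack=35 B_seq=35 B_ack=5000
After event 1: A_seq=5112 A_ack=35 B_seq=35 B_ack=5112
After event 2: A_seq=5112 A_ack=35 B_seq=195 B_ack=5112
After event 3: A_seq=5112 A_ack=35 B_seq=293 B_ack=5112
After event 4: A_seq=5112 A_ack=293 B_seq=293 B_ack=5112
After event 5: A_seq=5284 A_ack=293 B_seq=293 B_ack=5284

5284 293 293 5284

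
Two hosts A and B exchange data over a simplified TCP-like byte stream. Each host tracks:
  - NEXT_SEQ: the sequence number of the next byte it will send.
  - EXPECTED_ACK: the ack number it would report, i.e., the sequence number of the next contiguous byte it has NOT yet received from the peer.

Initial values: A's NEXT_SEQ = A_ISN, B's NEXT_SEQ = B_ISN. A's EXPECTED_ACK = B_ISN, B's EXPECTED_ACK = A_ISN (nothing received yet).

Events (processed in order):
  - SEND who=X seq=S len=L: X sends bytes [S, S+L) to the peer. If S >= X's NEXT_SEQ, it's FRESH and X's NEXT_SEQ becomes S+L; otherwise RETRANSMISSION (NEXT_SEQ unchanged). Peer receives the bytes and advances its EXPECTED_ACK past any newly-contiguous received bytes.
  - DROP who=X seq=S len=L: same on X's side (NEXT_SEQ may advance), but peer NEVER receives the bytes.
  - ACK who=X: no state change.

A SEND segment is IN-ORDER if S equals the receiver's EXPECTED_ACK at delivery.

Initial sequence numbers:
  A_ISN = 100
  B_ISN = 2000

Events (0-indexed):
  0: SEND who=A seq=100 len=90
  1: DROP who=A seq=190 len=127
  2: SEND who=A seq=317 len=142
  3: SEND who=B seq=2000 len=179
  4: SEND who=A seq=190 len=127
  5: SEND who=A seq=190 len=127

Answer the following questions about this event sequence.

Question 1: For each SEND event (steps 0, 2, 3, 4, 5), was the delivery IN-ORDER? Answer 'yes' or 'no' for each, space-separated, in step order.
Step 0: SEND seq=100 -> in-order
Step 2: SEND seq=317 -> out-of-order
Step 3: SEND seq=2000 -> in-order
Step 4: SEND seq=190 -> in-order
Step 5: SEND seq=190 -> out-of-order

Answer: yes no yes yes no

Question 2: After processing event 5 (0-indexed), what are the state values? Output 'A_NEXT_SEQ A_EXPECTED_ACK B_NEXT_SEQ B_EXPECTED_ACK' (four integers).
After event 0: A_seq=190 A_ack=2000 B_seq=2000 B_ack=190
After event 1: A_seq=317 A_ack=2000 B_seq=2000 B_ack=190
After event 2: A_seq=459 A_ack=2000 B_seq=2000 B_ack=190
After event 3: A_seq=459 A_ack=2179 B_seq=2179 B_ack=190
After event 4: A_seq=459 A_ack=2179 B_seq=2179 B_ack=459
After event 5: A_seq=459 A_ack=2179 B_seq=2179 B_ack=459

459 2179 2179 459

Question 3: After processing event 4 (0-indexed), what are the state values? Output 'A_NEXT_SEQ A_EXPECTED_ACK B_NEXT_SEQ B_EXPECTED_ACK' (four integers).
After event 0: A_seq=190 A_ack=2000 B_seq=2000 B_ack=190
After event 1: A_seq=317 A_ack=2000 B_seq=2000 B_ack=190
After event 2: A_seq=459 A_ack=2000 B_seq=2000 B_ack=190
After event 3: A_seq=459 A_ack=2179 B_seq=2179 B_ack=190
After event 4: A_seq=459 A_ack=2179 B_seq=2179 B_ack=459

459 2179 2179 459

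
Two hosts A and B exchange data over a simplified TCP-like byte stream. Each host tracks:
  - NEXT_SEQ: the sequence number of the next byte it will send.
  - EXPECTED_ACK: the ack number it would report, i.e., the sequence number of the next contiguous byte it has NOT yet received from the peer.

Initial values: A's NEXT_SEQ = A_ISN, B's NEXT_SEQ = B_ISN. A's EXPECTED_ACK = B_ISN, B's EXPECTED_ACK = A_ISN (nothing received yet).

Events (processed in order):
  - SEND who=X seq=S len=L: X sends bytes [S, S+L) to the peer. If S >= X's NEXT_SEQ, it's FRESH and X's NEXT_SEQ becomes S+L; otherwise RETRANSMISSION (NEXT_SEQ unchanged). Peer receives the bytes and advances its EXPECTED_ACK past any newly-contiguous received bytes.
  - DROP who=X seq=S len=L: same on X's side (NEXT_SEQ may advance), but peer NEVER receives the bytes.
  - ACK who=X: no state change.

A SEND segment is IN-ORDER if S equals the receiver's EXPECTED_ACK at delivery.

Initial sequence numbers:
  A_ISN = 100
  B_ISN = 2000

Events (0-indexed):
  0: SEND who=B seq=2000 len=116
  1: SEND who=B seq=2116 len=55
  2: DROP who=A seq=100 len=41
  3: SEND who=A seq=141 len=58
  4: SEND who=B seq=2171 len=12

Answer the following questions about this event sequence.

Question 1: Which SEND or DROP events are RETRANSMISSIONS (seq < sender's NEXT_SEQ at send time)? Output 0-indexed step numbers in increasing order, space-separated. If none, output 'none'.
Step 0: SEND seq=2000 -> fresh
Step 1: SEND seq=2116 -> fresh
Step 2: DROP seq=100 -> fresh
Step 3: SEND seq=141 -> fresh
Step 4: SEND seq=2171 -> fresh

Answer: none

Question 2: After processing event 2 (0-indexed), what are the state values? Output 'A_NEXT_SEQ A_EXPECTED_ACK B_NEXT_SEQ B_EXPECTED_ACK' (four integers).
After event 0: A_seq=100 A_ack=2116 B_seq=2116 B_ack=100
After event 1: A_seq=100 A_ack=2171 B_seq=2171 B_ack=100
After event 2: A_seq=141 A_ack=2171 B_seq=2171 B_ack=100

141 2171 2171 100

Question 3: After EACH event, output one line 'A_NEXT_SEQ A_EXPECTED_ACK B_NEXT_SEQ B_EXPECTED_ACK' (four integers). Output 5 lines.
100 2116 2116 100
100 2171 2171 100
141 2171 2171 100
199 2171 2171 100
199 2183 2183 100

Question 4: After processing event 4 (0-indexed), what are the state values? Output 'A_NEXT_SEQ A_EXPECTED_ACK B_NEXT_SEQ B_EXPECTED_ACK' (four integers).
After event 0: A_seq=100 A_ack=2116 B_seq=2116 B_ack=100
After event 1: A_seq=100 A_ack=2171 B_seq=2171 B_ack=100
After event 2: A_seq=141 A_ack=2171 B_seq=2171 B_ack=100
After event 3: A_seq=199 A_ack=2171 B_seq=2171 B_ack=100
After event 4: A_seq=199 A_ack=2183 B_seq=2183 B_ack=100

199 2183 2183 100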